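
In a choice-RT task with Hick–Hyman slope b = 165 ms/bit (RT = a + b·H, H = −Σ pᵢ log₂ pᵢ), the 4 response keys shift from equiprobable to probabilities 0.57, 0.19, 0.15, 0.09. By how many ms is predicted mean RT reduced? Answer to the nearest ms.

The RT saving is b·ΔH. Equiprobable H₀ = log₂(4) = 2.0000 bits; with the given probabilities H = 1.6407 bits.
b·(H₀ − H) = 165 × (2.0000 − 1.6407) = 59.29 ms.

59 ms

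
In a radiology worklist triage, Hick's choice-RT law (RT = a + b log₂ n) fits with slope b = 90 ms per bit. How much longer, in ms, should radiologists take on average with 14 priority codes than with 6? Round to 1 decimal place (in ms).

110.0 ms

The intercept a cancels: ΔRT = b·(log₂ n₂ − log₂ n₁) = b·log₂(n₂/n₁).
log₂(14) − log₂(6) = 3.8074 − 2.5850 = 1.2224.
ΔRT = 90 × 1.2224 = 110.015 ms.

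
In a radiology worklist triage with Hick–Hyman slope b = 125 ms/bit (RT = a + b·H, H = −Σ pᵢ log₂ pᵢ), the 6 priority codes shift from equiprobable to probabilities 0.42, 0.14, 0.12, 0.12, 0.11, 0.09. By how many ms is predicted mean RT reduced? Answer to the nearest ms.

The RT saving is b·ΔH. Equiprobable H₀ = log₂(6) = 2.5850 bits; with the given probabilities H = 2.3198 bits.
b·(H₀ − H) = 125 × (2.5850 − 2.3198) = 33.14 ms.

33 ms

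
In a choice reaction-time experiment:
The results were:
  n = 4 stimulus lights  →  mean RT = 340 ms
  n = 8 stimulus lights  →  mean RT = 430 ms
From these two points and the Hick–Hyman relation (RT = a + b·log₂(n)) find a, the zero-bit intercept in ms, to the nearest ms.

160 ms

The slope on a log₂ axis is (430 − 340) / (3 − 2) = 90 ms/bit.
a = RT₁ − b·log₂ n₁ = 340 − 90 × 2 = 160.000 ms.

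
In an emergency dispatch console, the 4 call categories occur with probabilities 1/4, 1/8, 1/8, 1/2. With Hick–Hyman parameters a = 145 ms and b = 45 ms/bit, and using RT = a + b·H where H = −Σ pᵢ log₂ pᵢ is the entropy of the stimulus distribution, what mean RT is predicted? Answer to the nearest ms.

224 ms

Each term −pᵢ log₂ pᵢ: 0.25·2 + 0.125·3 + 0.125·3 + 0.5·1; summed, H = 1.750 bits.
Mean RT = a + bH = 145 + 45·1.750 = 223.75 ms.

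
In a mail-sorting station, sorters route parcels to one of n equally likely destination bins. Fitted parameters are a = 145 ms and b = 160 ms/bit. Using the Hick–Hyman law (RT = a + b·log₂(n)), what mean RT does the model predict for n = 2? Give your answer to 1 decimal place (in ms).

305.0 ms

log₂(2) = 1 bits, so RT = 145 + 160 × 1 ≈ 305.000 ms.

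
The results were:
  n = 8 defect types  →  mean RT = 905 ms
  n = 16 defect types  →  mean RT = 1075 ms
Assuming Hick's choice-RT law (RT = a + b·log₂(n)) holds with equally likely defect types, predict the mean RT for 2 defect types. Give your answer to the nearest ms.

565 ms

Solve the two-equation system in a and b:
  b = (1075 − 905) / (log₂ 16 − log₂ 8) = 170 / (4 − 3) = 170 ms/bit
  a = 905 − 170 × 3 = 395 ms
Then RT(2) = 395 + 170 × log₂ 2 = 395 + 170 × 1 ≈ 565.000 ms.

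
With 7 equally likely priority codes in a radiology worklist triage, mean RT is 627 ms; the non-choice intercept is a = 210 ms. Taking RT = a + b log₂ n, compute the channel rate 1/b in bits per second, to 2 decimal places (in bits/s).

6.73 bits/s

b = (627 − 210)/log₂ 7 = 417/2.8074 = 148.538 ms per bit = 0.14854 s/bit; the reciprocal is 6.732 bits/s.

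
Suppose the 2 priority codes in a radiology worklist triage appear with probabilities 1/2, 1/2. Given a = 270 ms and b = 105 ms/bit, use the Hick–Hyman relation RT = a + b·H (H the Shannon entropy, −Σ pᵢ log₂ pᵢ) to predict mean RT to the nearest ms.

375 ms

Each term −pᵢ log₂ pᵢ: 0.5·1 + 0.5·1; summed, H = 1.000 bits.
Mean RT = a + bH = 270 + 105·1.000 = 375.00 ms.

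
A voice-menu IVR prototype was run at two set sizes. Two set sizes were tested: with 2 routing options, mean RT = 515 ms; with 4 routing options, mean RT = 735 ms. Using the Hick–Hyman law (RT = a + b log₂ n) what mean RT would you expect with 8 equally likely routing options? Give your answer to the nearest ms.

Fit slope and intercept:
  b = (735 − 515) / (log₂ 4 − log₂ 2) = 220 / (2 − 1) = 220 ms/bit
  a = 515 − 220 × 1 = 295 ms
Then RT(8) = 295 + 220 × log₂ 8 = 295 + 220 × 3 ≈ 955.000 ms.

955 ms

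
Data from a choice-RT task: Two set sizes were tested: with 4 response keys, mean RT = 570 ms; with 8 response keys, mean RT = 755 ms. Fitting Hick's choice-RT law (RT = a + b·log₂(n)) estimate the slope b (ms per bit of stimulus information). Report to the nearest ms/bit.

The slope on a log₂ axis is (755 − 570) / (3 − 2) = 185 ms/bit.

185 ms/bit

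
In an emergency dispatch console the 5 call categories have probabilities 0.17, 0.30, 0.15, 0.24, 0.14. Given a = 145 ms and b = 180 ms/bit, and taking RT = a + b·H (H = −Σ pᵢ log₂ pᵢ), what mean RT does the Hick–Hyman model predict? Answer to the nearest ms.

H = 0.17·log₂(1/0.17) + 0.30·log₂(1/0.30) + 0.15·log₂(1/0.15) + 0.24·log₂(1/0.24) + 0.14·log₂(1/0.14) = 2.2575 bits.
RT = 145 + 180 × 2.2575 = 551.34 ms.

551 ms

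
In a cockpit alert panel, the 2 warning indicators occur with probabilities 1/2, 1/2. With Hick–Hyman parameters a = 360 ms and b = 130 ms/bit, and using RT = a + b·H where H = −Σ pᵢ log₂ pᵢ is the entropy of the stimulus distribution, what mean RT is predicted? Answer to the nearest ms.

490 ms

Each term −pᵢ log₂ pᵢ: 0.5·1 + 0.5·1; summed, H = 1.000 bits.
Mean RT = a + bH = 360 + 130·1.000 = 490.00 ms.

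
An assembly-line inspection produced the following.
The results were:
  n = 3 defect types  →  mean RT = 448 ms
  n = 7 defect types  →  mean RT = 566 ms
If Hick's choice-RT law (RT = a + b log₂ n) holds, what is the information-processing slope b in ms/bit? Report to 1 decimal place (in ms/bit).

96.5 ms/bit

Slope: b = (566 − 448) / (log₂ 7 − log₂ 3) = 118/1.2224 = 96.532 ms/bit.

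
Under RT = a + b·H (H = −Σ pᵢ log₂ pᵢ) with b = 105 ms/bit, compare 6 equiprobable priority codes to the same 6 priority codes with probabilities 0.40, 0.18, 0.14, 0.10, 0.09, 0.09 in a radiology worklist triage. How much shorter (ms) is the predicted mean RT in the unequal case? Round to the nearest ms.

27 ms

Equiprobable entropy H₀ = log₂ 6 = 2.5850 bits.
Skewed entropy H = −Σ pᵢ log₂ pᵢ = 2.3287 bits.
ΔRT = b·(H₀ − H) = 105 × 0.2563 = 26.91 ms.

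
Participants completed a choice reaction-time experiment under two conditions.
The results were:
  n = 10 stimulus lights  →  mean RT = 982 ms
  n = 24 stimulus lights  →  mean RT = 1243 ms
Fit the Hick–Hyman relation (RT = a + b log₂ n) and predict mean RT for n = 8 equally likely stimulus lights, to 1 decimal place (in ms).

915.5 ms

Solve the two-equation system in a and b:
  b = (1243 − 982) / (log₂ 24 − log₂ 10) = 261 / (4.5850 − 3.3219) = 206.645 ms/bit
  a = 982 − 206.645 × 3.3219 = 295.539 ms
Then RT(8) = 295.539 + 206.645 × log₂ 8 = 295.539 + 206.645 × 3 ≈ 915.475 ms.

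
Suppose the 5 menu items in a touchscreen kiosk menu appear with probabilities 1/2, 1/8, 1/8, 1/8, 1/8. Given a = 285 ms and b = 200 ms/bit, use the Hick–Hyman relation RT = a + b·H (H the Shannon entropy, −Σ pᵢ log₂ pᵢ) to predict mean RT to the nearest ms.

685 ms

H = −Σ pᵢ log₂ pᵢ = 0.5·1 + 0.125·3 + 0.125·3 + 0.125·3 + 0.125·3 = 2.000 bits.
RT = 285 + 200 × 2.000 = 685.00 ms.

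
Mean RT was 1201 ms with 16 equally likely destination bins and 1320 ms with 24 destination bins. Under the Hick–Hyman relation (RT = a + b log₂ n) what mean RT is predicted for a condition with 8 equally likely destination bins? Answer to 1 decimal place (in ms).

997.6 ms

Fit slope and intercept:
  b = (1320 − 1201) / (log₂ 24 − log₂ 16) = 119 / (4.5850 − 4) = 203.432 ms/bit
  a = 1201 − 203.432 × 4 = 387.273 ms
Then RT(8) = 387.273 + 203.432 × log₂ 8 = 387.273 + 203.432 × 3 ≈ 997.568 ms.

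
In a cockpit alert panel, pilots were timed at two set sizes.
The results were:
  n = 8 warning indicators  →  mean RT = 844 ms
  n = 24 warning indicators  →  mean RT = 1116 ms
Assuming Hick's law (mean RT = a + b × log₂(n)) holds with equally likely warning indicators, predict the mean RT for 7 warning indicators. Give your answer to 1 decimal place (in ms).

810.9 ms

Fit slope and intercept:
  b = (1116 − 844) / (log₂ 24 − log₂ 8) = 272 / (4.5850 − 3) = 171.613 ms/bit
  a = 844 − 171.613 × 3 = 329.161 ms
Then RT(7) = 329.161 + 171.613 × log₂ 7 = 329.161 + 171.613 × 2.8074 ≈ 810.940 ms.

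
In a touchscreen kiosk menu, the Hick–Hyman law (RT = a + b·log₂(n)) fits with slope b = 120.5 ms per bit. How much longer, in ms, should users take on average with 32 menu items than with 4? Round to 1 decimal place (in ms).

361.5 ms

Only the slope matters, since a is common to both: ΔRT = b·log₂(n₂/n₁).
log₂(32) − log₂(4) = log₂(32/4) = log₂(8) = 3.
ΔRT = 120.5 × 3.0000 = 361.500 ms.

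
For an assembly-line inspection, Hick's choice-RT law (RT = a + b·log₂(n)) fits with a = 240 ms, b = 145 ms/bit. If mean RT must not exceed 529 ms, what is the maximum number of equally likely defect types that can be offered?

Set 240 + 145·log₂ n ≤ 529 → log₂ n ≤ (529 − 240)/145 = 1.9931.
So n ≤ 2^1.9931 = 3.981; the largest integer n is 3.

3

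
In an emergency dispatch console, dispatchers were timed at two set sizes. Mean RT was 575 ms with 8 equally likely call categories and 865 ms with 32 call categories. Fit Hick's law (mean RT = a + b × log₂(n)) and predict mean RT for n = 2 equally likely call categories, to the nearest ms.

285 ms

Fit slope and intercept:
  b = (865 − 575) / (log₂ 32 − log₂ 8) = 290 / (5 − 3) = 145 ms/bit
  a = 575 − 145 × 3 = 140 ms
Then RT(2) = 140 + 145 × log₂ 2 = 140 + 145 × 1 ≈ 285.000 ms.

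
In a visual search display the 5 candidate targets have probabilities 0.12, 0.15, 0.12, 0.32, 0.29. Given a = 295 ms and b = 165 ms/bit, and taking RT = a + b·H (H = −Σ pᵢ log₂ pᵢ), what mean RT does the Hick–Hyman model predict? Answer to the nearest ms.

Entropy contributions −pᵢ log₂ pᵢ: 0.3671, 0.4105, 0.3671, 0.5260, 0.5179; sum H = 2.1886 bits.
RT = a + bH = 295 + 165·2.1886 = 656.12 ms.

656 ms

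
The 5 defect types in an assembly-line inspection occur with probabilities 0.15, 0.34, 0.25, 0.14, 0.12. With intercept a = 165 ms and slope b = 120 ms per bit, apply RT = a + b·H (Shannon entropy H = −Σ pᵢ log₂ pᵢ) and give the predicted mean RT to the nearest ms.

H = 0.15·log₂(1/0.15) + 0.34·log₂(1/0.34) + 0.25·log₂(1/0.25) + 0.14·log₂(1/0.14) + 0.12·log₂(1/0.12) = 2.2039 bits.
RT = 165 + 120 × 2.2039 = 429.47 ms.

429 ms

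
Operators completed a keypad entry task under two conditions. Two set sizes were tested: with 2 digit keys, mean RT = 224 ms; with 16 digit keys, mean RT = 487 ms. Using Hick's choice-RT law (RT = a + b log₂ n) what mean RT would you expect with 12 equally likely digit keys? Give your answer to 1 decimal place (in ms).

With log₂ n on the abscissa the relation is linear; from the two conditions:
  b = (487 − 224) / (log₂ 16 − log₂ 2) = 263 / (4 − 1) = 87.667 ms/bit
  a = 224 − 87.667 × 1 = 136.333 ms
Then RT(12) = 136.333 + 87.667 × log₂ 12 = 136.333 + 87.667 × 3.5850 ≈ 450.615 ms.

450.6 ms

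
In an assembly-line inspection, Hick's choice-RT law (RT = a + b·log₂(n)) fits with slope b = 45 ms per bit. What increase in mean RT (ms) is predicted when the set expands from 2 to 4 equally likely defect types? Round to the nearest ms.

Only the slope matters, since a is common to both: ΔRT = b·log₂(n₂/n₁).
log₂(4) − log₂(2) = log₂(4/2) = log₂(2) = 1.
ΔRT = 45 × 1.0000 = 45.000 ms.

45 ms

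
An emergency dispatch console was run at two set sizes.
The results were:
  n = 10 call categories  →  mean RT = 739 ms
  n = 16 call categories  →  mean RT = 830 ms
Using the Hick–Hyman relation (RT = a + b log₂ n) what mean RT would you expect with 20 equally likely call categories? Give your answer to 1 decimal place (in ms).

With log₂ n on the abscissa the relation is linear; from the two conditions:
  b = (830 − 739) / (log₂ 16 − log₂ 10) = 91 / (4 − 3.3219) = 134.204 ms/bit
  a = 739 − 134.204 × 3.3219 = 293.184 ms
Then RT(20) = 293.184 + 134.204 × log₂ 20 = 293.184 + 134.204 × 4.3219 ≈ 873.204 ms.

873.2 ms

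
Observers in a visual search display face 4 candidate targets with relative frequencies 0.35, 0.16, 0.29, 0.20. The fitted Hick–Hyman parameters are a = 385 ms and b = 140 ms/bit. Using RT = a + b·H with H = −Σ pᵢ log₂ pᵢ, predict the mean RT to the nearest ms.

Entropy contributions −pᵢ log₂ pᵢ: 0.5301, 0.4230, 0.5179, 0.4644; sum H = 1.9354 bits.
RT = a + bH = 385 + 140·1.9354 = 655.96 ms.

656 ms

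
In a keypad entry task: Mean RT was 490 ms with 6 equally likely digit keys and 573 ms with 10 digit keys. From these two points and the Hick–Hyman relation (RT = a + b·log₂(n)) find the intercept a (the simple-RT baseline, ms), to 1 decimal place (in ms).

198.9 ms

Slope: b = (573 − 490) / (log₂ 10 − log₂ 6) = 83/0.7370 = 112.624 ms/bit.
Intercept: a = 490 − 112.624·log₂(6) = 198.871 ms.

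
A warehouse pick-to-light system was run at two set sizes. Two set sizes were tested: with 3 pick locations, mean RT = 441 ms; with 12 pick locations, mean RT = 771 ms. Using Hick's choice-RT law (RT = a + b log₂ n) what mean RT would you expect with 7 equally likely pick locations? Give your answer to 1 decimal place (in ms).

RT is linear in log₂ n, so two points fix the line:
  b = (771 − 441) / (log₂ 12 − log₂ 3) = 330 / (3.5850 − 1.5850) = 165.000 ms/bit
  a = 441 − 165.000 × 1.5850 = 179.481 ms
Then RT(7) = 179.481 + 165.000 × log₂ 7 = 179.481 + 165.000 × 2.8074 ≈ 642.695 ms.

642.7 ms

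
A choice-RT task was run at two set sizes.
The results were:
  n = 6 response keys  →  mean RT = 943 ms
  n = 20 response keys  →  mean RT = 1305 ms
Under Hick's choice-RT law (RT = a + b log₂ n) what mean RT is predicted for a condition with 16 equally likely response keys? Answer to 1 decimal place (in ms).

1237.9 ms

Solve the two-equation system in a and b:
  b = (1305 − 943) / (log₂ 20 − log₂ 6) = 362 / (4.3219 − 2.5850) = 208.409 ms/bit
  a = 943 − 208.409 × 2.5850 = 404.269 ms
Then RT(16) = 404.269 + 208.409 × log₂ 16 = 404.269 + 208.409 × 4 ≈ 1237.907 ms.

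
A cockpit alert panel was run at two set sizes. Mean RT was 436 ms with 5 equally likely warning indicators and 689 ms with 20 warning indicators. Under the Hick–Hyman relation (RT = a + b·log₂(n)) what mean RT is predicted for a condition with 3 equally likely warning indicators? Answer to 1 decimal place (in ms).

RT is linear in log₂ n, so two points fix the line:
  b = (689 − 436) / (log₂ 20 − log₂ 5) = 253 / (4.3219 − 2.3219) = 126.500 ms/bit
  a = 436 − 126.500 × 2.3219 = 142.276 ms
Then RT(3) = 142.276 + 126.500 × log₂ 3 = 142.276 + 126.500 × 1.5850 ≈ 342.774 ms.

342.8 ms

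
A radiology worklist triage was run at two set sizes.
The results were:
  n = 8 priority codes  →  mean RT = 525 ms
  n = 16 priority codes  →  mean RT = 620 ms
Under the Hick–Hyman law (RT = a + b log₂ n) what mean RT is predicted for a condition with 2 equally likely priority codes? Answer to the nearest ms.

RT is linear in log₂ n, so two points fix the line:
  b = (620 − 525) / (log₂ 16 − log₂ 8) = 95 / (4 − 3) = 95 ms/bit
  a = 525 − 95 × 3 = 240 ms
Then RT(2) = 240 + 95 × log₂ 2 = 240 + 95 × 1 ≈ 335.000 ms.

335 ms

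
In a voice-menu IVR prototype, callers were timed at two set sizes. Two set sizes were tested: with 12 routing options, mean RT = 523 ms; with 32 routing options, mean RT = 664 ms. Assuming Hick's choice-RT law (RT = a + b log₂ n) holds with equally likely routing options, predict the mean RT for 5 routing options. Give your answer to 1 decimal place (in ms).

397.1 ms

Solve the two-equation system in a and b:
  b = (664 − 523) / (log₂ 32 − log₂ 12) = 141 / (5 − 3.5850) = 99.644 ms/bit
  a = 523 − 99.644 × 3.5850 = 165.780 ms
Then RT(5) = 165.780 + 99.644 × log₂ 5 = 165.780 + 99.644 × 2.3219 ≈ 397.146 ms.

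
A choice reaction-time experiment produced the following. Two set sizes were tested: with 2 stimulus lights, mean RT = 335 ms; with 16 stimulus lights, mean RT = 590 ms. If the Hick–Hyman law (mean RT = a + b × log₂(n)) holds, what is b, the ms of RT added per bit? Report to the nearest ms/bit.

85 ms/bit

b = (RT₂ − RT₁)/(log₂ n₂ − log₂ n₁) = (590 − 335)/(4 − 1) = 85 ms/bit.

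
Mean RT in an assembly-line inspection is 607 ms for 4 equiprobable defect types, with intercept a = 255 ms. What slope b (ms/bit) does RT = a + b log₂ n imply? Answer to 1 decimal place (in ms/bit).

b = (607 − 255) / log₂(4) = 352 / 2 = 176.000 ms/bit.

176.0 ms/bit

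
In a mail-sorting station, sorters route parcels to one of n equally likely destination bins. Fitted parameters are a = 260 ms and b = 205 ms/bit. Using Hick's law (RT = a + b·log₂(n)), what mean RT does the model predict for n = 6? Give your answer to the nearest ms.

log₂(6) = 2.5850 bits, so RT = 260 + 205 × 2.5850 ≈ 789.917 ms.

790 ms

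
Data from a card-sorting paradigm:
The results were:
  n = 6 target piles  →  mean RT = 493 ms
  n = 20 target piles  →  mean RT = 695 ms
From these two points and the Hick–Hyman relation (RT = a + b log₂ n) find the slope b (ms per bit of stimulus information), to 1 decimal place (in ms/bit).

Slope: b = (695 − 493) / (log₂ 20 − log₂ 6) = 202/1.7370 = 116.295 ms/bit.

116.3 ms/bit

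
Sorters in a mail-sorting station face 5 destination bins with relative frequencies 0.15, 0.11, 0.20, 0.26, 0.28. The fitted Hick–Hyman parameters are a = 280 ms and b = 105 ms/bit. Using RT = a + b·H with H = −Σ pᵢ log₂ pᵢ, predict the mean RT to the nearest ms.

516 ms

Entropy contributions −pᵢ log₂ pᵢ: 0.4105, 0.3503, 0.4644, 0.5053, 0.5142; sum H = 2.2447 bits.
RT = a + bH = 280 + 105·2.2447 = 515.70 ms.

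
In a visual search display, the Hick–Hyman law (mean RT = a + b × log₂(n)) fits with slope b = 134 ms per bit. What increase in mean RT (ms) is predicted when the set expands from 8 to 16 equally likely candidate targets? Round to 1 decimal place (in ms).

134.0 ms

Only the slope matters, since a is common to both: ΔRT = b·log₂(n₂/n₁).
log₂(16) − log₂(8) = log₂(16/8) = log₂(2) = 1.
ΔRT = 134 × 1.0000 = 134.000 ms.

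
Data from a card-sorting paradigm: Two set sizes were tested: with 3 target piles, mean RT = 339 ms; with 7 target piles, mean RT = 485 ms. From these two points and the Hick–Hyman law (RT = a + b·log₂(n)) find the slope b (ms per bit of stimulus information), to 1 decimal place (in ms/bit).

119.4 ms/bit

The slope on a log₂ axis is (485 − 339) / (2.8074 − 1.5850) = 119.438 ms/bit.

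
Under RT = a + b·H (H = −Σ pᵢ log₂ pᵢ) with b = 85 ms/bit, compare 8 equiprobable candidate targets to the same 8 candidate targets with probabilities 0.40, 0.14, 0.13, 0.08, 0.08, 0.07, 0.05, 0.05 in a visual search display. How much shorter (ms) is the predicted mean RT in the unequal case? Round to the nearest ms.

35 ms

Equiprobable entropy H₀ = log₂ 8 = 3.0000 bits.
Skewed entropy H = −Σ pᵢ log₂ pᵢ = 2.5923 bits.
ΔRT = b·(H₀ − H) = 85 × 0.4077 = 34.66 ms.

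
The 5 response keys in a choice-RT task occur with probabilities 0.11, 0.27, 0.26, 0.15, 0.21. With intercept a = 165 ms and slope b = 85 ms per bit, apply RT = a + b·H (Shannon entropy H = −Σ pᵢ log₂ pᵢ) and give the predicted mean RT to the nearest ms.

H = 0.11·log₂(1/0.11) + 0.27·log₂(1/0.27) + 0.26·log₂(1/0.26) + 0.15·log₂(1/0.15) + 0.21·log₂(1/0.21) = 2.2490 bits.
RT = 165 + 85 × 2.2490 = 356.16 ms.

356 ms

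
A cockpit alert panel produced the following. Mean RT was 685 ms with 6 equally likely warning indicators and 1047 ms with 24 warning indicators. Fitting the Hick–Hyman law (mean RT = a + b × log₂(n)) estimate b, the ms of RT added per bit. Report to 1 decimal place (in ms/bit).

b = (RT₂ − RT₁)/(log₂ n₂ − log₂ n₁) = (1047 − 685)/(4.5850 − 2.5850) = 181.000 ms/bit.

181.0 ms/bit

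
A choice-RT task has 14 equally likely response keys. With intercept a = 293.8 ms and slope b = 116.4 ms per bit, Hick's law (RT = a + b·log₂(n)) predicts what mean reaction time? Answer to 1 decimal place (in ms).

log₂(14) = 3.8074 bits, so RT = 293.8 + 116.4 × 3.8074 ≈ 736.976 ms.

737.0 ms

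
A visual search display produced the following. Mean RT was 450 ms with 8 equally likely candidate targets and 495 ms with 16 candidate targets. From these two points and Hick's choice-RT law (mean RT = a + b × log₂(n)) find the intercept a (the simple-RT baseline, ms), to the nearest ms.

315 ms

b = (RT₂ − RT₁)/(log₂ n₂ − log₂ n₁) = (495 − 450)/(4 − 3) = 45 ms/bit.
Intercept: a = 450 − 45·log₂(8) = 315.000 ms.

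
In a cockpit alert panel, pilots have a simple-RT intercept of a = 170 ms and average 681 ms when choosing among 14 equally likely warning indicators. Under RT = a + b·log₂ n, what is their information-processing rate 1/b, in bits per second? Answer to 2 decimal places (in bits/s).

7.45 bits/s

Choice component = 681 − 170 = 511 ms over log₂(14) = 3.8074 bits.
b = 511 / 3.8074 = 134.214 ms/bit, so 1/b = 7.451 bits/s.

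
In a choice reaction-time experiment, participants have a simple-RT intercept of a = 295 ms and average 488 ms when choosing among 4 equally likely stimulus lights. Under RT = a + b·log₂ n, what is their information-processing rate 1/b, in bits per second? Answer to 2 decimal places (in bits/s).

10.36 bits/s

b = (488 − 295)/log₂ 4 = 193/2 = 96.500 ms per bit = 0.09650 s/bit; the reciprocal is 10.363 bits/s.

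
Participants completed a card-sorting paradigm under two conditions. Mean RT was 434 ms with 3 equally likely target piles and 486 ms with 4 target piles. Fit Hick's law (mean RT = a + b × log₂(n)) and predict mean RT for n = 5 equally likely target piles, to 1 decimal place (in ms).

526.3 ms

RT is linear in log₂ n, so two points fix the line:
  b = (486 − 434) / (log₂ 4 − log₂ 3) = 52 / (2 − 1.5850) = 125.290 ms/bit
  a = 434 − 125.290 × 1.5850 = 235.420 ms
Then RT(5) = 235.420 + 125.290 × log₂ 5 = 235.420 + 125.290 × 2.3219 ≈ 526.334 ms.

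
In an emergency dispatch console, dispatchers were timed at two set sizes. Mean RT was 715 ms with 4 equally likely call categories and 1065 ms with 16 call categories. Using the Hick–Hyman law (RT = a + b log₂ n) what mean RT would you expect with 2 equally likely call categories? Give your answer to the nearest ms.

540 ms

Fit slope and intercept:
  b = (1065 − 715) / (log₂ 16 − log₂ 4) = 350 / (4 − 2) = 175 ms/bit
  a = 715 − 175 × 2 = 365 ms
Then RT(2) = 365 + 175 × log₂ 2 = 365 + 175 × 1 ≈ 540.000 ms.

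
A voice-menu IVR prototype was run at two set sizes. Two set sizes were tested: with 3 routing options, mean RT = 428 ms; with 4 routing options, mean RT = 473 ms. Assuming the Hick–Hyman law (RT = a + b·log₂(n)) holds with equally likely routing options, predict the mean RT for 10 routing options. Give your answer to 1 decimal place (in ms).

616.3 ms

Solve the two-equation system in a and b:
  b = (473 − 428) / (log₂ 4 − log₂ 3) = 45 / (2 − 1.5850) = 108.424 ms/bit
  a = 428 − 108.424 × 1.5850 = 256.152 ms
Then RT(10) = 256.152 + 108.424 × log₂ 10 = 256.152 + 108.424 × 3.3219 ≈ 616.329 ms.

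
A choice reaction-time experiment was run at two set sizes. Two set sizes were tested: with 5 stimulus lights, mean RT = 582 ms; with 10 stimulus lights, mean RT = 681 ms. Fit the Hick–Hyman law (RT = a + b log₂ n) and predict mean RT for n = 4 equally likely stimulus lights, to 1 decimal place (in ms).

Fit slope and intercept:
  b = (681 − 582) / (log₂ 10 − log₂ 5) = 99 / (3.3219 − 2.3219) = 99.000 ms/bit
  a = 582 − 99.000 × 2.3219 = 352.129 ms
Then RT(4) = 352.129 + 99.000 × log₂ 4 = 352.129 + 99.000 × 2 ≈ 550.129 ms.

550.1 ms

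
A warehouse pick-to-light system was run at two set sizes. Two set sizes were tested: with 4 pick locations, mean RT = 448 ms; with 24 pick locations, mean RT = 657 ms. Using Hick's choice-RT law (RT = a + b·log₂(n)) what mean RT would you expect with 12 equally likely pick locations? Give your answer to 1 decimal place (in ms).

576.1 ms

With log₂ n on the abscissa the relation is linear; from the two conditions:
  b = (657 − 448) / (log₂ 24 − log₂ 4) = 209 / (4.5850 − 2) = 80.852 ms/bit
  a = 448 − 80.852 × 2 = 286.296 ms
Then RT(12) = 286.296 + 80.852 × log₂ 12 = 286.296 + 80.852 × 3.5850 ≈ 576.148 ms.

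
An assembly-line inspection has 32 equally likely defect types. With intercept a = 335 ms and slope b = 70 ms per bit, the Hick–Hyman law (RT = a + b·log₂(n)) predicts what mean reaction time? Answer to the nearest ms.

log₂(32) = 5 bits, so RT = 335 + 70 × 5 ≈ 685.000 ms.

685 ms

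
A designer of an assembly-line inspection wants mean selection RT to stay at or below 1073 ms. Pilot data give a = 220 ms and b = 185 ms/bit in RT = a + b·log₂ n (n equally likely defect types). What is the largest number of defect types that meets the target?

24

Information budget: (1073 − 220)/185 = 4.6108 bits, so n ≤ 2^4.6108 = 24.434 → at most 24.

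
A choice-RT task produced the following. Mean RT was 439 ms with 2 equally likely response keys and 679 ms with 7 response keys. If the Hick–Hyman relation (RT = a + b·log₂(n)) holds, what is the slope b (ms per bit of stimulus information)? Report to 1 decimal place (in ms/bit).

132.8 ms/bit

The slope on a log₂ axis is (679 − 439) / (2.8074 − 1) = 132.791 ms/bit.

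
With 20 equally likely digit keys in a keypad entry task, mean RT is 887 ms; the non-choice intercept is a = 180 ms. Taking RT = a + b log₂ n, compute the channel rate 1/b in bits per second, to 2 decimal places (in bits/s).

6.11 bits/s

Choice component = 887 − 180 = 707 ms over log₂(20) = 4.3219 bits.
b = 707 / 4.3219 = 163.584 ms/bit, so 1/b = 6.113 bits/s.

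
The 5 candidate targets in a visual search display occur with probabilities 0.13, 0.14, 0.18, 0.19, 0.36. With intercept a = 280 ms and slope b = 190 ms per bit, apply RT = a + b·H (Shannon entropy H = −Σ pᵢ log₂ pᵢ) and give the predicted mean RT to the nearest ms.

700 ms

H = 0.13·log₂(1/0.13) + 0.14·log₂(1/0.14) + 0.18·log₂(1/0.18) + 0.19·log₂(1/0.19) + 0.36·log₂(1/0.36) = 2.2109 bits.
RT = 280 + 190 × 2.2109 = 700.07 ms.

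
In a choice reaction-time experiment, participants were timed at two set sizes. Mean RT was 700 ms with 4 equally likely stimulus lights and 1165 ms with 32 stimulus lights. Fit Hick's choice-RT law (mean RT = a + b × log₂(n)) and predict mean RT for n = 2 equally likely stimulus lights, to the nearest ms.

545 ms

RT is linear in log₂ n, so two points fix the line:
  b = (1165 − 700) / (log₂ 32 − log₂ 4) = 465 / (5 − 2) = 155 ms/bit
  a = 700 − 155 × 2 = 390 ms
Then RT(2) = 390 + 155 × log₂ 2 = 390 + 155 × 1 ≈ 545.000 ms.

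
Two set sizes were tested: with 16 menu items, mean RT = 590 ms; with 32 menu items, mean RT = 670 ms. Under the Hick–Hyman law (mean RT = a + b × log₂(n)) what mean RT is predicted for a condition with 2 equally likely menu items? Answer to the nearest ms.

RT is linear in log₂ n, so two points fix the line:
  b = (670 − 590) / (log₂ 32 − log₂ 16) = 80 / (5 − 4) = 80 ms/bit
  a = 590 − 80 × 4 = 270 ms
Then RT(2) = 270 + 80 × log₂ 2 = 270 + 80 × 1 ≈ 350.000 ms.

350 ms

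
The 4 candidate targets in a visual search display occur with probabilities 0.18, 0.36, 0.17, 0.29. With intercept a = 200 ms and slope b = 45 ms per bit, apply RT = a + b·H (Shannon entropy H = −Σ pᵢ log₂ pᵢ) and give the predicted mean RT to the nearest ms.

Entropy contributions −pᵢ log₂ pᵢ: 0.4453, 0.5306, 0.4346, 0.5179; sum H = 1.9284 bits.
RT = a + bH = 200 + 45·1.9284 = 286.78 ms.

287 ms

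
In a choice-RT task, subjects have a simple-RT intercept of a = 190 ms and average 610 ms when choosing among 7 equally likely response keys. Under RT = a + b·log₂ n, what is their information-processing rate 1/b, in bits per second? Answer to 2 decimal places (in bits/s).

b = (610 − 190)/log₂ 7 = 420/2.8074 = 149.607 ms per bit = 0.14961 s/bit; the reciprocal is 6.684 bits/s.

6.68 bits/s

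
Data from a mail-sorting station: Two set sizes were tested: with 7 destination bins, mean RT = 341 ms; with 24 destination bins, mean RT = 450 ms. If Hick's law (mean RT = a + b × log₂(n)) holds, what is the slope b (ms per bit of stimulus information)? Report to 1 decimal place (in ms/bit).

61.3 ms/bit

b = (RT₂ − RT₁)/(log₂ n₂ − log₂ n₁) = (450 − 341)/(4.5850 − 2.8074) = 61.318 ms/bit.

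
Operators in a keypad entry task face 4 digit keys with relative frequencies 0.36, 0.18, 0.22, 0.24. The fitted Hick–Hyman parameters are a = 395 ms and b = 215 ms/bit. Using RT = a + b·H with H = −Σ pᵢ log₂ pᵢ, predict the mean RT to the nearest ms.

H = 0.36·log₂(1/0.36) + 0.18·log₂(1/0.18) + 0.22·log₂(1/0.22) + 0.24·log₂(1/0.24) = 1.9506 bits.
RT = 395 + 215 × 1.9506 = 814.39 ms.

814 ms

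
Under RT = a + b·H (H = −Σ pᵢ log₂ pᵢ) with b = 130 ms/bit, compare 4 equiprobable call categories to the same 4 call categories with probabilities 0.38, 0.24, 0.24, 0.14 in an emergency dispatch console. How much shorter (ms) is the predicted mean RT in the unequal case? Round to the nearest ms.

The RT saving is b·ΔH. Equiprobable H₀ = log₂(4) = 2.0000 bits; with the given probabilities H = 1.9158 bits.
b·(H₀ − H) = 130 × (2.0000 − 1.9158) = 10.94 ms.

11 ms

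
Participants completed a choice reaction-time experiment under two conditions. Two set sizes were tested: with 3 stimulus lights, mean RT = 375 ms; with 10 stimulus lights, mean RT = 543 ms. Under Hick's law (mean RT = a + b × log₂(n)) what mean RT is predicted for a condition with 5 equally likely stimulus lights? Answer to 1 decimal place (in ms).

446.3 ms

Solve the two-equation system in a and b:
  b = (543 − 375) / (log₂ 10 − log₂ 3) = 168 / (3.3219 − 1.5850) = 96.720 ms/bit
  a = 375 − 96.720 × 1.5850 = 221.702 ms
Then RT(5) = 221.702 + 96.720 × log₂ 5 = 221.702 + 96.720 × 2.3219 ≈ 446.280 ms.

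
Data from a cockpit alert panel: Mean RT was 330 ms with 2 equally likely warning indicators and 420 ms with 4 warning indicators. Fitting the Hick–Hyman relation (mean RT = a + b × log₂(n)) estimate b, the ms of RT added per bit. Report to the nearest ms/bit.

b = (RT₂ − RT₁)/(log₂ n₂ − log₂ n₁) = (420 − 330)/(2 − 1) = 90 ms/bit.

90 ms/bit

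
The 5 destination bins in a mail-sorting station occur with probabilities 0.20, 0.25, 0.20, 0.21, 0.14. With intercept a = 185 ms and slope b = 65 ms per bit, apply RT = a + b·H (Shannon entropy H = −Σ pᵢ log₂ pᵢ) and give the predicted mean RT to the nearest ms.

Entropy contributions −pᵢ log₂ pᵢ: 0.4644, 0.5000, 0.4644, 0.4728, 0.3971; sum H = 2.2987 bits.
RT = a + bH = 185 + 65·2.2987 = 334.42 ms.

334 ms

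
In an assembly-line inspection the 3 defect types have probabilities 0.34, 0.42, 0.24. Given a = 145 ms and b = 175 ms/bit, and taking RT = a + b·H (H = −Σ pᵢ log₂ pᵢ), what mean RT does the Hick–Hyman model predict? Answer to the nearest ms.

H = 0.34·log₂(1/0.34) + 0.42·log₂(1/0.42) + 0.24·log₂(1/0.24) = 1.5490 bits.
RT = 145 + 175 × 1.5490 = 416.07 ms.

416 ms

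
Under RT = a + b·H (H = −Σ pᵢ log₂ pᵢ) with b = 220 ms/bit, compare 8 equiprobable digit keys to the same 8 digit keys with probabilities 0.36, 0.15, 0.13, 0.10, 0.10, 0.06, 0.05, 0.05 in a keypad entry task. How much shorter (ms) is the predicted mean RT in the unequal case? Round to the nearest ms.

Equiprobable entropy H₀ = log₂ 8 = 3.0000 bits.
Skewed entropy H = −Σ pᵢ log₂ pᵢ = 2.6639 bits.
ΔRT = b·(H₀ − H) = 220 × 0.3361 = 73.94 ms.

74 ms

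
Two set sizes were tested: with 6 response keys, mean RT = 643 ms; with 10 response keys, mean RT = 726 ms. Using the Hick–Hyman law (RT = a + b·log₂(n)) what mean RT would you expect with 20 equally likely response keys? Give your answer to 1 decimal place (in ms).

838.6 ms

Solve the two-equation system in a and b:
  b = (726 − 643) / (log₂ 10 − log₂ 6) = 83 / (3.3219 − 2.5850) = 112.624 ms/bit
  a = 643 − 112.624 × 2.5850 = 351.871 ms
Then RT(20) = 351.871 + 112.624 × log₂ 20 = 351.871 + 112.624 × 4.3219 ≈ 838.624 ms.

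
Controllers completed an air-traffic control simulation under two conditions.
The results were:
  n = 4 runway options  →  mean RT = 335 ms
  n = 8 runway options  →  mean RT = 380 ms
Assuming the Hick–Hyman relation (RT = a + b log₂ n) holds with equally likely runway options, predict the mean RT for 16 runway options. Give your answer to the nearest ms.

Fit slope and intercept:
  b = (380 − 335) / (log₂ 8 − log₂ 4) = 45 / (3 − 2) = 45 ms/bit
  a = 335 − 45 × 2 = 245 ms
Then RT(16) = 245 + 45 × log₂ 16 = 245 + 45 × 4 ≈ 425.000 ms.

425 ms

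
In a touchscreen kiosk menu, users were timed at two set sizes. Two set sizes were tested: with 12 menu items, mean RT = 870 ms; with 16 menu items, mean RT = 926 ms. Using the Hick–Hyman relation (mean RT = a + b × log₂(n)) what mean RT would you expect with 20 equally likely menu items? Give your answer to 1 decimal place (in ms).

Fit slope and intercept:
  b = (926 − 870) / (log₂ 16 − log₂ 12) = 56 / (4 − 3.5850) = 134.928 ms/bit
  a = 870 − 134.928 × 3.5850 = 386.290 ms
Then RT(20) = 386.290 + 134.928 × log₂ 20 = 386.290 + 134.928 × 4.3219 ≈ 969.437 ms.

969.4 ms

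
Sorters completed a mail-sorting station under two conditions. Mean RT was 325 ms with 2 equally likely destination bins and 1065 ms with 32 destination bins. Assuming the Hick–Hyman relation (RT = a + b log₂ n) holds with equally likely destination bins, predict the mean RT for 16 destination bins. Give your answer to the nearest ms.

RT is linear in log₂ n, so two points fix the line:
  b = (1065 − 325) / (log₂ 32 − log₂ 2) = 740 / (5 − 1) = 185 ms/bit
  a = 325 − 185 × 1 = 140 ms
Then RT(16) = 140 + 185 × log₂ 16 = 140 + 185 × 4 ≈ 880.000 ms.

880 ms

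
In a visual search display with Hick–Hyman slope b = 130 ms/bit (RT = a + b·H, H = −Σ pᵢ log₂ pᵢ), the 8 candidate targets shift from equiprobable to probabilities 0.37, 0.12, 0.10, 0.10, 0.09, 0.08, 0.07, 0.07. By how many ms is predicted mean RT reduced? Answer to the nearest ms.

The RT saving is b·ΔH. Equiprobable H₀ = log₂(8) = 3.0000 bits; with the given probabilities H = 2.7035 bits.
b·(H₀ − H) = 130 × (3.0000 − 2.7035) = 38.55 ms.

39 ms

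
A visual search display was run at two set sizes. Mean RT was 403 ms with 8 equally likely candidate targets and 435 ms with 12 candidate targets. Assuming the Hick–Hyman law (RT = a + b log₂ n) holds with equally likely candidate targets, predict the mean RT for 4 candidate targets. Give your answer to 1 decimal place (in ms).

348.3 ms

Solve the two-equation system in a and b:
  b = (435 − 403) / (log₂ 12 − log₂ 8) = 32 / (3.5850 − 3) = 54.704 ms/bit
  a = 403 − 54.704 × 3 = 238.887 ms
Then RT(4) = 238.887 + 54.704 × log₂ 4 = 238.887 + 54.704 × 2 ≈ 348.296 ms.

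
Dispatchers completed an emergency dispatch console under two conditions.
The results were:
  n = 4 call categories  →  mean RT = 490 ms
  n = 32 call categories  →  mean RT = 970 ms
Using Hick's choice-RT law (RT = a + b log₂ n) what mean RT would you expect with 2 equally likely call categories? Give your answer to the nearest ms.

330 ms

RT is linear in log₂ n, so two points fix the line:
  b = (970 − 490) / (log₂ 32 − log₂ 4) = 480 / (5 − 2) = 160 ms/bit
  a = 490 − 160 × 2 = 170 ms
Then RT(2) = 170 + 160 × log₂ 2 = 170 + 160 × 1 ≈ 330.000 ms.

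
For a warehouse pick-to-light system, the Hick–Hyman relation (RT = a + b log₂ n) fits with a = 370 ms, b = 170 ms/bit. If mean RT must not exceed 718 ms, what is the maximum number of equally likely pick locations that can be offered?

4

Information budget: (718 − 370)/170 = 2.0471 bits, so n ≤ 2^2.0471 = 4.133 → at most 4.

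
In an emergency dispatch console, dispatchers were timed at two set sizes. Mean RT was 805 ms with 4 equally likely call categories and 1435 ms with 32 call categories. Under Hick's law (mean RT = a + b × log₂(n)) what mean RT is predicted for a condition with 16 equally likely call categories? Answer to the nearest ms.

1225 ms

RT is linear in log₂ n, so two points fix the line:
  b = (1435 − 805) / (log₂ 32 − log₂ 4) = 630 / (5 − 2) = 210 ms/bit
  a = 805 − 210 × 2 = 385 ms
Then RT(16) = 385 + 210 × log₂ 16 = 385 + 210 × 4 ≈ 1225.000 ms.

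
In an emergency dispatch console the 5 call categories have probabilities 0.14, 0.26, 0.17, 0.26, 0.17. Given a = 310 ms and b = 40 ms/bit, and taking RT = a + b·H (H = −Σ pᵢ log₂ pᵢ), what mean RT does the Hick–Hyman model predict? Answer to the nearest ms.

Entropy contributions −pᵢ log₂ pᵢ: 0.3971, 0.5053, 0.4346, 0.5053, 0.4346; sum H = 2.2769 bits.
RT = a + bH = 310 + 40·2.2769 = 401.07 ms.

401 ms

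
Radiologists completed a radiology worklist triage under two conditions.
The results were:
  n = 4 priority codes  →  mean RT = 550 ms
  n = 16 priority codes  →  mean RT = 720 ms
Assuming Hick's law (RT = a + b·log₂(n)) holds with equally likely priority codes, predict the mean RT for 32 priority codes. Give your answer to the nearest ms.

RT is linear in log₂ n, so two points fix the line:
  b = (720 − 550) / (log₂ 16 − log₂ 4) = 170 / (4 − 2) = 85 ms/bit
  a = 550 − 85 × 2 = 380 ms
Then RT(32) = 380 + 85 × log₂ 32 = 380 + 85 × 5 ≈ 805.000 ms.

805 ms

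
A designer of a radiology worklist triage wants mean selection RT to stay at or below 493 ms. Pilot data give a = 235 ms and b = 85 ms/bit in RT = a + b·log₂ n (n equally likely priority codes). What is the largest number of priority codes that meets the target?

8

Information budget: (493 − 235)/85 = 3.0353 bits, so n ≤ 2^3.0353 = 8.198 → at most 8.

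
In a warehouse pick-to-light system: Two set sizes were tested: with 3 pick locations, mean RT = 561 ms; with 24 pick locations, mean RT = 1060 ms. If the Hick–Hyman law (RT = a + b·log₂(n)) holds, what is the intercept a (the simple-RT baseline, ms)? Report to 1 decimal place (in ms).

b = (RT₂ − RT₁)/(log₂ n₂ − log₂ n₁) = (1060 − 561)/(4.5850 − 1.5850) = 166.333 ms/bit.
Intercept: a = 561 − 166.333·log₂(3) = 297.368 ms.

297.4 ms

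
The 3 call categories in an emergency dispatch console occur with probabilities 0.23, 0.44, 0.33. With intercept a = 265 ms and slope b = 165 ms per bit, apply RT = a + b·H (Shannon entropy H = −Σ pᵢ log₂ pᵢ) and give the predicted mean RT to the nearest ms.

519 ms

Entropy contributions −pᵢ log₂ pᵢ: 0.4877, 0.5211, 0.5278; sum H = 1.5366 bits.
RT = a + bH = 265 + 165·1.5366 = 518.55 ms.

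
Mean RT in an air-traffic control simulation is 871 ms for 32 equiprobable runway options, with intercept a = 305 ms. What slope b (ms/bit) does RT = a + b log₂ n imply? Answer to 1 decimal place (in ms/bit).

113.2 ms/bit

b = (871 − 305) / log₂(32) = 566 / 5 = 113.200 ms/bit.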